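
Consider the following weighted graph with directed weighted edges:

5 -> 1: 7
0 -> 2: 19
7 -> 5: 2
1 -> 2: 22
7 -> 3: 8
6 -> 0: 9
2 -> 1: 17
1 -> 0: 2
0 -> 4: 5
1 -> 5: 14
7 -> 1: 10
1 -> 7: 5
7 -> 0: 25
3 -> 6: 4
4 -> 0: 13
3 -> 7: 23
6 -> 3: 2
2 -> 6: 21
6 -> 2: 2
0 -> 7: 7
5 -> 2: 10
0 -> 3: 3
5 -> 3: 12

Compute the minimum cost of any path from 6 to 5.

18

Enumerating some paths:
6–0–7–5: 9+7+2 = 18
6–2–1–7–5: 2+17+5+2 = 26
Cheapest is 6–0–7–5 at 18.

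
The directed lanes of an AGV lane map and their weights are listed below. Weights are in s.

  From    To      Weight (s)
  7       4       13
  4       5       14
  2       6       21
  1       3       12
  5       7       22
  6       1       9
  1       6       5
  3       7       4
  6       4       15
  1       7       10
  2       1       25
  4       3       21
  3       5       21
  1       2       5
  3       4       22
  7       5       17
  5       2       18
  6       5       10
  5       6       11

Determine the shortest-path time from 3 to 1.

Settle nodes by increasing distance from 3:
3: 0
7: 4  (via 3)
4: 17  (via 7)
5: 21  (via 3)
6: 32  (via 5)
2: 39  (via 5)
1: 41  (via 6)
Shortest route: 3 → 5 → 6 → 1 = 41 s.

41 s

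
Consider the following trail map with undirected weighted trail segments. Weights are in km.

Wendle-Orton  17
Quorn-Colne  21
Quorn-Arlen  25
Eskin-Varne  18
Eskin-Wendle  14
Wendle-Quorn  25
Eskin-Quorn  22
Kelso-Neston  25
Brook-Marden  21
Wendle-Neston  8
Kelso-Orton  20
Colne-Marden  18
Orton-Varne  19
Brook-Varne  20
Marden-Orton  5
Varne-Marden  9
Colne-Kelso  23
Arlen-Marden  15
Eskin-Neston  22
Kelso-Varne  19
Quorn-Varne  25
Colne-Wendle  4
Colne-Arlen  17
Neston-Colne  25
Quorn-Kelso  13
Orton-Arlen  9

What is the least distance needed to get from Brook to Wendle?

43 km

Compare a few routes:
Brook - Varne - Eskin - Wendle: 20+18+14 = 52
Brook - Marden - Orton - Wendle: 21+5+17 = 43
Brook - Varne - Marden - Orton - Wendle: 20+9+5+17 = 51
Brook - Varne - Marden - Colne - Wendle: 20+9+18+4 = 51
The minimum is 43 km via Brook - Marden - Orton - Wendle.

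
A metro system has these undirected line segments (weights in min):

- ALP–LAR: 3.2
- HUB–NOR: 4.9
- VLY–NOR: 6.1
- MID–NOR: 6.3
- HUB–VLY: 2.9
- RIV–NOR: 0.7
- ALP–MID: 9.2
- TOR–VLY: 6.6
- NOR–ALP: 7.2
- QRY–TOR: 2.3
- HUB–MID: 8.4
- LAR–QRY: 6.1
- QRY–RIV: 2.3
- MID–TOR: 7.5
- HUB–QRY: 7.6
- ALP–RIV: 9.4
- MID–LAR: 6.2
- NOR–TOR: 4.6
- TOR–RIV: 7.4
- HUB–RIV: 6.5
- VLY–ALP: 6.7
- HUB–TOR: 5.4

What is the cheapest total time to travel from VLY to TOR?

6.6 min

Compare a few routes:
VLY → HUB → TOR: 2.9+5.4 = 8.3
VLY → TOR: 6.6 = 6.6
The minimum is 6.6 min via VLY → TOR.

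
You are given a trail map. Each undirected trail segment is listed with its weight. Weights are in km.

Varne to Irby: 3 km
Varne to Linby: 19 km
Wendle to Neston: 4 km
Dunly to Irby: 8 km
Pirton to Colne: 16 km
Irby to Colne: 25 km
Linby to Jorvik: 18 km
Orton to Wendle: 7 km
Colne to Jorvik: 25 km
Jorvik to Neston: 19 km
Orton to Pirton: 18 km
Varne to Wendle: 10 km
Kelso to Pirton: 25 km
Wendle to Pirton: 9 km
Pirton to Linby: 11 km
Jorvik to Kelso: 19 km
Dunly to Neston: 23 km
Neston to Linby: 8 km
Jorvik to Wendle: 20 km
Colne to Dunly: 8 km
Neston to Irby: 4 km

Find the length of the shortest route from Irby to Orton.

15 km

Shortest distances from Irby:
Irby: 0
Varne: 3  (via Irby)
Neston: 4  (via Irby)
Dunly: 8  (via Irby)
Wendle: 8  (via Neston)
Linby: 12  (via Neston)
Orton: 15  (via Wendle)
Shortest route: Irby–Neston–Wendle–Orton = 15 km.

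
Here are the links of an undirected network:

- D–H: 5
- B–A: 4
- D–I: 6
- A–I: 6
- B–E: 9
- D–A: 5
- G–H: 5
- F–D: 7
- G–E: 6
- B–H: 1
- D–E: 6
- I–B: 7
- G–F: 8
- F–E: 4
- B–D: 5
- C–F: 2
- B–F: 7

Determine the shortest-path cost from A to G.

Running Dijkstra from A:
A: 0
B: 4  (via A)
D: 5  (via A)
H: 5  (via B)
I: 6  (via A)
G: 10  (via H)
Shortest route: A → B → H → G = 10.

10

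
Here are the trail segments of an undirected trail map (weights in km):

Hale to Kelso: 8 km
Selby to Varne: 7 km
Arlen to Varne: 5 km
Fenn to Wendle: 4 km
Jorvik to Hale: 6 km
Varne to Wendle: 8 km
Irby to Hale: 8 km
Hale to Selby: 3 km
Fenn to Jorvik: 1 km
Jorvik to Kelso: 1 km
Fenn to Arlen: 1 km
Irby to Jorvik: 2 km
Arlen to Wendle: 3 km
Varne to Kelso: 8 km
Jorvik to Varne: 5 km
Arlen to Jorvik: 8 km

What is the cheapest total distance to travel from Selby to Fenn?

10 km

Compare a few routes:
Selby → Hale → Kelso → Jorvik → Fenn: 3+8+1+1 = 13
Selby → Hale → Jorvik → Fenn: 3+6+1 = 10
Cheapest is Selby → Hale → Jorvik → Fenn at 10 km.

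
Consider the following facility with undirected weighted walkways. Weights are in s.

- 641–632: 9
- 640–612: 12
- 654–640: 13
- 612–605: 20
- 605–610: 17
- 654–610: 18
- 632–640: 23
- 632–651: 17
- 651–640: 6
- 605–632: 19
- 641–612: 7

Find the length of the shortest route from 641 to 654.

Settle nodes by increasing distance from 641:
641: 0
612: 7  (via 641)
632: 9  (via 641)
640: 19  (via 612)
651: 25  (via 640)
605: 27  (via 612)
654: 32  (via 640)
Shortest route: 641 → 612 → 640 → 654 = 32 s.

32 s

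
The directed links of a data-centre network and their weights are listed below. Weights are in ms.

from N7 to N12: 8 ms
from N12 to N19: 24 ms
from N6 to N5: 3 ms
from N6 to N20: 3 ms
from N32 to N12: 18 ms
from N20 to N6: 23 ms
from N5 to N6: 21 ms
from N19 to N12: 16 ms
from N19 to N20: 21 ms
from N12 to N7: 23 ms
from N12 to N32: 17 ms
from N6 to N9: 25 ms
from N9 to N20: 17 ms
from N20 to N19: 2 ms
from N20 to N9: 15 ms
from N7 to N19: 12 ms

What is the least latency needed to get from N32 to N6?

Settle nodes by increasing distance from N32:
N32: 0
N12: 18  (via N32)
N7: 41  (via N12)
N19: 42  (via N12)
N20: 63  (via N19)
N9: 78  (via N20)
N6: 86  (via N20)
Shortest route: N32 → N12 → N19 → N20 → N6 = 86 ms.

86 ms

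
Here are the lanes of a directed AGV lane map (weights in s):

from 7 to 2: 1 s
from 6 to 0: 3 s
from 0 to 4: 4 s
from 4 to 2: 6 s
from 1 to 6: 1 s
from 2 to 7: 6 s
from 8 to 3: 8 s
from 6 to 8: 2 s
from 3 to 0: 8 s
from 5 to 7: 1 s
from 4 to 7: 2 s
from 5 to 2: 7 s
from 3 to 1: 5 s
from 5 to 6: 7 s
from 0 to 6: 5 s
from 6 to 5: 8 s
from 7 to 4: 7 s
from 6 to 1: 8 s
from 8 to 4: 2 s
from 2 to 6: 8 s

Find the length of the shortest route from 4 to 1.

Settle nodes by increasing distance from 4:
4: 0
7: 2  (via 4)
2: 3  (via 7)
6: 11  (via 2)
8: 13  (via 6)
0: 14  (via 6)
1: 19  (via 6)
Shortest route: 4–7–2–6–1 = 19 s.

19 s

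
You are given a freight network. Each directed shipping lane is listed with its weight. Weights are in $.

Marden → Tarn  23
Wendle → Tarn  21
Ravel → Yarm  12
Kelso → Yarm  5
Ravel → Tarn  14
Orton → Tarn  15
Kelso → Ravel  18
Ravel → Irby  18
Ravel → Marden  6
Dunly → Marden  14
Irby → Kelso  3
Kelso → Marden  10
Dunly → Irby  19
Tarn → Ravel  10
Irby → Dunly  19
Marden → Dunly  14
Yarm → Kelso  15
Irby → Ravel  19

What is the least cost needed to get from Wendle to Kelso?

$52

Running Dijkstra from Wendle:
Wendle: 0
Tarn: 21  (via Wendle)
Ravel: 31  (via Tarn)
Marden: 37  (via Ravel)
Yarm: 43  (via Ravel)
Irby: 49  (via Ravel)
Dunly: 51  (via Marden)
Kelso: 52  (via Irby)
Shortest route: Wendle → Tarn → Ravel → Irby → Kelso = $52.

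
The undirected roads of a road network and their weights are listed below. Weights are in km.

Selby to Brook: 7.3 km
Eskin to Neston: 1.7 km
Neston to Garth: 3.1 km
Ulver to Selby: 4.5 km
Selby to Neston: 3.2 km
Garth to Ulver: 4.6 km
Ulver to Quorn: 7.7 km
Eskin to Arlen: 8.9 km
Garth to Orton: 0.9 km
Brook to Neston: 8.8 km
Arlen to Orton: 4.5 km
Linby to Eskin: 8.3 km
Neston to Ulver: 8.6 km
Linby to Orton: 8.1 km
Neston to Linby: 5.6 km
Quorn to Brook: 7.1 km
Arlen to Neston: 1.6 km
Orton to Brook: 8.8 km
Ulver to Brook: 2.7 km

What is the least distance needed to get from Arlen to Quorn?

Candidate routes:
Arlen - Neston - Garth - Ulver - Quorn: 1.6+3.1+4.6+7.7 = 17
Arlen - Neston - Brook - Quorn: 1.6+8.8+7.1 = 17.5
Cheapest is Arlen - Neston - Garth - Ulver - Quorn at 17 km.

17 km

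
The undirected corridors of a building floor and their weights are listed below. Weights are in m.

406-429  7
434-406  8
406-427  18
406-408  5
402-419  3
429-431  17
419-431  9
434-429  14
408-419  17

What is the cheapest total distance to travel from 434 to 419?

30 m

Enumerating some paths:
434 - 406 - 408 - 419: 8+5+17 = 30
434 - 429 - 406 - 408 - 419: 14+7+5+17 = 43
434 - 429 - 431 - 419: 14+17+9 = 40
434 - 406 - 429 - 431 - 419: 8+7+17+9 = 41
Cheapest is 434 - 406 - 408 - 419 at 30 m.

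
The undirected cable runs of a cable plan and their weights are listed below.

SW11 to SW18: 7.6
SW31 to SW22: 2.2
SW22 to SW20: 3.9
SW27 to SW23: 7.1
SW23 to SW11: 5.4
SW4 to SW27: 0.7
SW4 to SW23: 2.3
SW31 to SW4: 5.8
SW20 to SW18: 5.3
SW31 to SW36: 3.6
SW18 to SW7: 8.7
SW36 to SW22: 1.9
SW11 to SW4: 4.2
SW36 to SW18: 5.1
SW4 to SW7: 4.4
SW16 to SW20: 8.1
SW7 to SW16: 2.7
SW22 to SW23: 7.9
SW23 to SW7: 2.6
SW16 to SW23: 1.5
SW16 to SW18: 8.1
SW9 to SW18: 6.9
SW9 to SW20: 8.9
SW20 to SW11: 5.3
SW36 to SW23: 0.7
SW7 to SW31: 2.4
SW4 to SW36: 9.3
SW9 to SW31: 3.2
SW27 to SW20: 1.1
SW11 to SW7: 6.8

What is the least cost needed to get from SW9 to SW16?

Candidate routes:
SW9 → SW31 → SW22 → SW36 → SW23 → SW16: 3.2+2.2+1.9+0.7+1.5 = 9.5
SW9 → SW31 → SW36 → SW23 → SW16: 3.2+3.6+0.7+1.5 = 9
SW9 → SW31 → SW7 → SW16: 3.2+2.4+2.7 = 8.3
Cheapest is SW9 → SW31 → SW7 → SW16 at 8.3.

8.3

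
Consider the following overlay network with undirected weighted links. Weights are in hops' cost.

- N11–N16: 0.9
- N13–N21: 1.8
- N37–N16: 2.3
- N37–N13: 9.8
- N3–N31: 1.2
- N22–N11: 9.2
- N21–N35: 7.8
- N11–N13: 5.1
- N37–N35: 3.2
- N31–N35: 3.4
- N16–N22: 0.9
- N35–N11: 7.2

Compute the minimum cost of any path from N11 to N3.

11 hops' cost

Enumerating some paths:
N11–N35–N31–N3: 7.2+3.4+1.2 = 11.8
N11–N16–N37–N35–N31–N3: 0.9+2.3+3.2+3.4+1.2 = 11
Cheapest is N11–N16–N37–N35–N31–N3 at 11 hops' cost.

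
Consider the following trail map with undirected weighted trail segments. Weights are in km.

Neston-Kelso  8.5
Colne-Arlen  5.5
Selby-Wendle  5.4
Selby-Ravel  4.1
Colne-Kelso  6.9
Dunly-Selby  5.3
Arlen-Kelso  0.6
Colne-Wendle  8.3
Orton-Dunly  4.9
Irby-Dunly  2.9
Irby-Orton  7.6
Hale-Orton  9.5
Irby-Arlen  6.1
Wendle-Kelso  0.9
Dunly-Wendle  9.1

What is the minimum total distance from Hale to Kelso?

23.8 km

Running Dijkstra from Hale:
Hale: 0
Orton: 9.5  (via Hale)
Dunly: 14.4  (via Orton)
Irby: 17.1  (via Orton)
Selby: 19.7  (via Dunly)
Arlen: 23.2  (via Irby)
Wendle: 23.5  (via Dunly)
Kelso: 23.8  (via Arlen)
Shortest route: Hale–Orton–Irby–Arlen–Kelso = 23.8 km.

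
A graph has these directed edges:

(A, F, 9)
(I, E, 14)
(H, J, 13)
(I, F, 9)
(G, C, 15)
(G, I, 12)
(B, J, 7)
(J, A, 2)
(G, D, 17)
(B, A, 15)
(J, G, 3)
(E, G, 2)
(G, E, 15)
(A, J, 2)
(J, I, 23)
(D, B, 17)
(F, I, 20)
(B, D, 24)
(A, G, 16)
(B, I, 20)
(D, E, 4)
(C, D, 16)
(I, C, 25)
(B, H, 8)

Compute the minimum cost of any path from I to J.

57

Settle nodes by increasing distance from I:
I: 0
F: 9  (via I)
E: 14  (via I)
G: 16  (via E)
C: 25  (via I)
D: 33  (via G)
B: 50  (via D)
J: 57  (via B)
Shortest route: I → E → G → D → B → J = 57.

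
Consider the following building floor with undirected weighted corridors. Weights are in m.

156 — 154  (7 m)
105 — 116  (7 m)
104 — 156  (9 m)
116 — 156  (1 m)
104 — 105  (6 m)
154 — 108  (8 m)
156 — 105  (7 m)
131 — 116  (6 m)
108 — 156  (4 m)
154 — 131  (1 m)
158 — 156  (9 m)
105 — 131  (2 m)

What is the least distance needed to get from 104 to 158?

18 m

Enumerating some paths:
104–105–156–158: 6+7+9 = 22
104–156–158: 9+9 = 18
Cheapest is 104–156–158 at 18 m.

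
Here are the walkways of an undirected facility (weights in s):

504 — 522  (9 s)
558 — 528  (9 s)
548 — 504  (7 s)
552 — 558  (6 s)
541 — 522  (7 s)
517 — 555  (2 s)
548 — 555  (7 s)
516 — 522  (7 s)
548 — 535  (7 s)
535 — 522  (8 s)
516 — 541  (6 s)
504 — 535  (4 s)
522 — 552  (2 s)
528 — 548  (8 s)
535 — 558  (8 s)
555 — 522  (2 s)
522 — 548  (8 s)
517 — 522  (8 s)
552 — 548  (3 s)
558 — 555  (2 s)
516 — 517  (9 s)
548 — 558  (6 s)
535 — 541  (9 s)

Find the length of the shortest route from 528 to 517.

13 s

Settle nodes by increasing distance from 528:
528: 0
548: 8  (via 528)
558: 9  (via 528)
552: 11  (via 548)
555: 11  (via 558)
522: 13  (via 552)
517: 13  (via 555)
Shortest route: 528 → 558 → 555 → 517 = 13 s.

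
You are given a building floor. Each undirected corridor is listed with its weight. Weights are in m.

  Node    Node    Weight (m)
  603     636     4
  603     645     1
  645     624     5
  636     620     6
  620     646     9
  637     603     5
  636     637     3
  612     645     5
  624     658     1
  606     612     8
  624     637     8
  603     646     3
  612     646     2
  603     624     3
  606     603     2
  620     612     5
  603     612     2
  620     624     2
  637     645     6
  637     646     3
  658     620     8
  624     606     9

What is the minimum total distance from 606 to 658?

Settle nodes by increasing distance from 606:
606: 0
603: 2  (via 606)
645: 3  (via 603)
612: 4  (via 603)
646: 5  (via 603)
624: 5  (via 603)
658: 6  (via 624)
Shortest route: 606 → 603 → 624 → 658 = 6 m.

6 m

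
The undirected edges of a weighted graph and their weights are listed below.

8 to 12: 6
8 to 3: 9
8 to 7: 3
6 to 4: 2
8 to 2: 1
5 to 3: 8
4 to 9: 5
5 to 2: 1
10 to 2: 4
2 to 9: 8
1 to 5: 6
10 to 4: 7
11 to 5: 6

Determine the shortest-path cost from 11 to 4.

18

Enumerating some paths:
11 → 5 → 2 → 9 → 4: 6+1+8+5 = 20
11 → 5 → 3 → 8 → 2 → 10 → 4: 6+8+9+1+4+7 = 35
11 → 5 → 3 → 8 → 2 → 9 → 4: 6+8+9+1+8+5 = 37
11 → 5 → 2 → 10 → 4: 6+1+4+7 = 18
The minimum is 18 via 11 → 5 → 2 → 10 → 4.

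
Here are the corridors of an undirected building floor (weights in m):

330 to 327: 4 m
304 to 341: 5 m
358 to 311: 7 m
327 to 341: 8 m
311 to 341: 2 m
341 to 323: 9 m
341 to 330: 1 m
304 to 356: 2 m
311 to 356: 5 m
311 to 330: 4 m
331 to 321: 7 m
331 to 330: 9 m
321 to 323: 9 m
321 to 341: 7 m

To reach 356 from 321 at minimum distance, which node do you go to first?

341

Enumerating some paths:
321 - 341 - 311 - 356: 7+2+5 = 14
321 - 331 - 330 - 341 - 311 - 356: 7+9+1+2+5 = 24
321 - 341 - 330 - 311 - 356: 7+1+4+5 = 17
The minimum is 14 m via 321 - 341 - 311 - 356.
So from 321 the first move is to 341.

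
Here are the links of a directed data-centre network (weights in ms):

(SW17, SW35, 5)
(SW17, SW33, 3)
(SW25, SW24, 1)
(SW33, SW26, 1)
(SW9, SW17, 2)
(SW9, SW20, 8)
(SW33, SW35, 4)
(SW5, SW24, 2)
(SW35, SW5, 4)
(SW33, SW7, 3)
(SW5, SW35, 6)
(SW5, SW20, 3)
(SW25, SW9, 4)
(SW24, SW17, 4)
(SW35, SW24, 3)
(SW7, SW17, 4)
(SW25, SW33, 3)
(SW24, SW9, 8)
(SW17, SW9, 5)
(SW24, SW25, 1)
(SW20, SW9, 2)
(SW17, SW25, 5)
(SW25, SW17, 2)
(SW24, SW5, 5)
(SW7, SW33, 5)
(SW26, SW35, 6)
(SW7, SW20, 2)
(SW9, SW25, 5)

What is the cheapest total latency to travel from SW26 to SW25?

10 ms

Shortest distances from SW26:
SW26: 0
SW35: 6  (via SW26)
SW24: 9  (via SW35)
SW5: 10  (via SW35)
SW25: 10  (via SW24)
Shortest route: SW26 → SW35 → SW24 → SW25 = 10 ms.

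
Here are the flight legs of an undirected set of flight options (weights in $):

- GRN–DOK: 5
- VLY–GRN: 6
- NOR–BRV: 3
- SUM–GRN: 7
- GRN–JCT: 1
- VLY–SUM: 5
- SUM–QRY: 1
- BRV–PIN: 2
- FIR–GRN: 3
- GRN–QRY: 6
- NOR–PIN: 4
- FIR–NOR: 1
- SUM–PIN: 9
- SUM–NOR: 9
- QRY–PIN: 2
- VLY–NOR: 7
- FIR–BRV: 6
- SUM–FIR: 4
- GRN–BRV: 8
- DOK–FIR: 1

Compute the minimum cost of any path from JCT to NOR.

Candidate routes:
JCT → GRN → FIR → NOR: 1+3+1 = 5
JCT → GRN → DOK → FIR → NOR: 1+5+1+1 = 8
Cheapest is JCT → GRN → FIR → NOR at $5.

$5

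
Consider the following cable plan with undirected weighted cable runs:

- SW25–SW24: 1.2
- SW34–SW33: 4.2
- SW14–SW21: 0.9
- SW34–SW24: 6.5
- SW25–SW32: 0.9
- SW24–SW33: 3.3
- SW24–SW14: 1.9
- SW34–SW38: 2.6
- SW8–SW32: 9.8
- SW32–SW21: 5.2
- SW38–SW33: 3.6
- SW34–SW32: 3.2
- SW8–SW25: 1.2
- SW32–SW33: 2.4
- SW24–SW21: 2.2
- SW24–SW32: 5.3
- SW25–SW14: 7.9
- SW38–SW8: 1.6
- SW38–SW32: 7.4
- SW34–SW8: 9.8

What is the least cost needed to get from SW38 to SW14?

Candidate routes:
SW38–SW8–SW25–SW24–SW21–SW14: 1.6+1.2+1.2+2.2+0.9 = 7.1
SW38–SW8–SW25–SW24–SW14: 1.6+1.2+1.2+1.9 = 5.9
Cheapest is SW38–SW8–SW25–SW24–SW14 at 5.9.

5.9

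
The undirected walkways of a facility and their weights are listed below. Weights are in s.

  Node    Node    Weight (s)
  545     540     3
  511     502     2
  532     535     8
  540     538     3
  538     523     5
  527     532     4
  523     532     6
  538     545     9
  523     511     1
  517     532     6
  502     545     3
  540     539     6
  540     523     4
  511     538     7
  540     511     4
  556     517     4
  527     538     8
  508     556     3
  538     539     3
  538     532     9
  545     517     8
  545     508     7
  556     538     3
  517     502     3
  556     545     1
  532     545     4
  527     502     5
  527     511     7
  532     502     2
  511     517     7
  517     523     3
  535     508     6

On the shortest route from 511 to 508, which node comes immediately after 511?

502

Compare a few routes:
511 - 502 - 545 - 556 - 508: 2+3+1+3 = 9
511 - 502 - 532 - 545 - 556 - 508: 2+2+4+1+3 = 12
511 - 523 - 517 - 556 - 508: 1+3+4+3 = 11
511 - 540 - 545 - 556 - 508: 4+3+1+3 = 11
The minimum is 9 s via 511 - 502 - 545 - 556 - 508.
So from 511 the first move is to 502.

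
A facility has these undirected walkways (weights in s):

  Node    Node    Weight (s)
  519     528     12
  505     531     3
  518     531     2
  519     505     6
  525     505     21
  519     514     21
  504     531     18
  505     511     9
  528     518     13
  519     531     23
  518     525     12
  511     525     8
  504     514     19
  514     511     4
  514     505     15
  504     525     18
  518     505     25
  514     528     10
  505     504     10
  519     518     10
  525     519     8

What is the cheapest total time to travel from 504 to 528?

Candidate routes:
504 → 505 → 531 → 518 → 528: 10+3+2+13 = 28
504 → 514 → 528: 19+10 = 29
504 → 505 → 511 → 514 → 528: 10+9+4+10 = 33
Cheapest is 504 → 505 → 531 → 518 → 528 at 28 s.

28 s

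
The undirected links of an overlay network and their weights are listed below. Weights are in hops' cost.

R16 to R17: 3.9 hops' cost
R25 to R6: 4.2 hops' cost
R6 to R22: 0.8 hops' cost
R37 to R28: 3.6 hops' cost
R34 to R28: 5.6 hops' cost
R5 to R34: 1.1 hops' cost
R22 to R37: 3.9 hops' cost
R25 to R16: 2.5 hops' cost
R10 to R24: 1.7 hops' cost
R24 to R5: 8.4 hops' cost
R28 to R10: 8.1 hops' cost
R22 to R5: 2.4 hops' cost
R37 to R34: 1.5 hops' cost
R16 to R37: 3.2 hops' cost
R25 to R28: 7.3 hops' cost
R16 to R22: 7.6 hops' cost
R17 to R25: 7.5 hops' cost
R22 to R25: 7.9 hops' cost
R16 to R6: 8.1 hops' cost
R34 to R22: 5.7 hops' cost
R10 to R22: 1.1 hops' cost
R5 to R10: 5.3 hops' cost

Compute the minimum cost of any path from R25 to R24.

7.8 hops' cost

Candidate routes:
R25 → R22 → R10 → R24: 7.9+1.1+1.7 = 10.7
R25 → R6 → R22 → R10 → R24: 4.2+0.8+1.1+1.7 = 7.8
Cheapest is R25 → R6 → R22 → R10 → R24 at 7.8 hops' cost.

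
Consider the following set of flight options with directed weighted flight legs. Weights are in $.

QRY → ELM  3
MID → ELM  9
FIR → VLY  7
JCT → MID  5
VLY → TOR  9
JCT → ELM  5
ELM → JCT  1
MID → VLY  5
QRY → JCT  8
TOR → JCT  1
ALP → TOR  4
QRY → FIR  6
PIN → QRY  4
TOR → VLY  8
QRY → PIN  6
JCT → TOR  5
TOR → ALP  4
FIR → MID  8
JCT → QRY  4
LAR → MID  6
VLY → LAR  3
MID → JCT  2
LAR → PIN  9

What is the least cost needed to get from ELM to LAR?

$14

Settle nodes by increasing distance from ELM:
ELM: 0
JCT: 1  (via ELM)
QRY: 5  (via JCT)
MID: 6  (via JCT)
TOR: 6  (via JCT)
ALP: 10  (via TOR)
VLY: 11  (via MID)
FIR: 11  (via QRY)
PIN: 11  (via QRY)
LAR: 14  (via VLY)
Shortest route: ELM → JCT → MID → VLY → LAR = $14.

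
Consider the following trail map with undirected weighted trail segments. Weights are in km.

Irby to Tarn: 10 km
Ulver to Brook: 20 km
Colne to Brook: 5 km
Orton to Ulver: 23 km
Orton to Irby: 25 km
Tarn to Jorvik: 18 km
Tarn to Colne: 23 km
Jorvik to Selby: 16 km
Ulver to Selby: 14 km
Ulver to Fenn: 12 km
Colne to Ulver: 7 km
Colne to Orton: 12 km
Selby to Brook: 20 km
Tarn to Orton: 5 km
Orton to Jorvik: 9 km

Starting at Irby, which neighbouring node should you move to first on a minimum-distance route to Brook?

Compare a few routes:
Irby - Tarn - Orton - Colne - Brook: 10+5+12+5 = 32
Irby - Tarn - Colne - Brook: 10+23+5 = 38
Irby - Tarn - Orton - Ulver - Colne - Brook: 10+5+23+7+5 = 50
Irby - Orton - Colne - Brook: 25+12+5 = 42
The minimum is 32 km via Irby - Tarn - Orton - Colne - Brook.
So from Irby the first move is to Tarn.

Tarn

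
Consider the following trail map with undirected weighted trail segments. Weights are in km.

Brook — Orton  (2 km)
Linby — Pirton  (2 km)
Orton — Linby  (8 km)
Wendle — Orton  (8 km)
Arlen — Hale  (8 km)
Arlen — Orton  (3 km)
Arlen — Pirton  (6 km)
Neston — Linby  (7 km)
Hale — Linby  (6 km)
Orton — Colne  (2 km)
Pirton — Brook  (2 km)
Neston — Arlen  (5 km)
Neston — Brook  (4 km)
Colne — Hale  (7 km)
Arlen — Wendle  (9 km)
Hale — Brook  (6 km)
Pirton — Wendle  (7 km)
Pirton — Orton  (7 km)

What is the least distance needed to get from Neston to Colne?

8 km

Settle nodes by increasing distance from Neston:
Neston: 0
Brook: 4  (via Neston)
Arlen: 5  (via Neston)
Orton: 6  (via Brook)
Pirton: 6  (via Brook)
Linby: 7  (via Neston)
Colne: 8  (via Orton)
Shortest route: Neston–Brook–Orton–Colne = 8 km.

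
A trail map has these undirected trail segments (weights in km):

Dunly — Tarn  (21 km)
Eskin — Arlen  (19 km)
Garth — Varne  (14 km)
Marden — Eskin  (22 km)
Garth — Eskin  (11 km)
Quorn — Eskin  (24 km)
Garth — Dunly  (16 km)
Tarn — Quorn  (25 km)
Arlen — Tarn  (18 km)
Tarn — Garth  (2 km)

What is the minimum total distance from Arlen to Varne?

Compare a few routes:
Arlen–Eskin–Garth–Varne: 19+11+14 = 44
Arlen–Tarn–Garth–Varne: 18+2+14 = 34
The minimum is 34 km via Arlen–Tarn–Garth–Varne.

34 km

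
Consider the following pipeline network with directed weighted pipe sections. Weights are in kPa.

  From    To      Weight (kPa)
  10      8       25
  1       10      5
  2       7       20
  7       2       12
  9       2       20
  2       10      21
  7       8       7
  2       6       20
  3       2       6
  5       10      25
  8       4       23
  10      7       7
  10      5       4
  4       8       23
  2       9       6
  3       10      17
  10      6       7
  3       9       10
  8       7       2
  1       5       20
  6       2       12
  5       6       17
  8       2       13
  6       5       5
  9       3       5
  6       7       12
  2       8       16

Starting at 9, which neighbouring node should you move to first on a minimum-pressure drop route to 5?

Compare a few routes:
9 - 3 - 10 - 6 - 5: 5+17+7+5 = 34
9 - 3 - 2 - 10 - 5: 5+6+21+4 = 36
9 - 3 - 10 - 5: 5+17+4 = 26
The minimum is 26 kPa via 9 - 3 - 10 - 5.
So from 9 the first move is to 3.

3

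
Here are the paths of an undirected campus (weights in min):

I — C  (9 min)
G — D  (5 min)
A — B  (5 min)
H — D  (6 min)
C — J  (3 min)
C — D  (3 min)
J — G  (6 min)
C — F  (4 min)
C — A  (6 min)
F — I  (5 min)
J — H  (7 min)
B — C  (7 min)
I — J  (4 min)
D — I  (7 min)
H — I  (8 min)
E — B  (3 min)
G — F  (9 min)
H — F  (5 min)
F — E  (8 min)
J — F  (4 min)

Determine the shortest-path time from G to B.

15 min

Shortest distances from G:
G: 0
D: 5  (via G)
J: 6  (via G)
C: 8  (via D)
F: 9  (via G)
I: 10  (via J)
H: 11  (via D)
A: 14  (via C)
B: 15  (via C)
Shortest route: G → D → C → B = 15 min.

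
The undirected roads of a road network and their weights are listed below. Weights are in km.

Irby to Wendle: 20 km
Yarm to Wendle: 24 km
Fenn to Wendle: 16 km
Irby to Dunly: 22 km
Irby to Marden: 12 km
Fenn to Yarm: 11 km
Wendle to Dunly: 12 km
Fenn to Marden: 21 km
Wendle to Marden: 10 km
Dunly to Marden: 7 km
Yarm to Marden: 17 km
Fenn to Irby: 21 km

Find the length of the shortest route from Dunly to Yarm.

Running Dijkstra from Dunly:
Dunly: 0
Marden: 7  (via Dunly)
Wendle: 12  (via Dunly)
Irby: 19  (via Marden)
Yarm: 24  (via Marden)
Shortest route: Dunly–Marden–Yarm = 24 km.

24 km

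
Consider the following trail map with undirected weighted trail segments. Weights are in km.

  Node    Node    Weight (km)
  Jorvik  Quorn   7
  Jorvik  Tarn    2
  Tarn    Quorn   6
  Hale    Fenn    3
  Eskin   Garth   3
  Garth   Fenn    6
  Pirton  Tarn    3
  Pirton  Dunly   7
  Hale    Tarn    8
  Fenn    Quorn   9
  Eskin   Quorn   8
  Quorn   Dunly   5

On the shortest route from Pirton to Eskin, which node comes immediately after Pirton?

Tarn

Compare a few routes:
Pirton - Tarn - Hale - Fenn - Garth - Eskin: 3+8+3+6+3 = 23
Pirton - Tarn - Quorn - Eskin: 3+6+8 = 17
Pirton - Tarn - Jorvik - Quorn - Eskin: 3+2+7+8 = 20
Pirton - Dunly - Quorn - Eskin: 7+5+8 = 20
Cheapest is Pirton - Tarn - Quorn - Eskin at 17 km.
So from Pirton the first move is to Tarn.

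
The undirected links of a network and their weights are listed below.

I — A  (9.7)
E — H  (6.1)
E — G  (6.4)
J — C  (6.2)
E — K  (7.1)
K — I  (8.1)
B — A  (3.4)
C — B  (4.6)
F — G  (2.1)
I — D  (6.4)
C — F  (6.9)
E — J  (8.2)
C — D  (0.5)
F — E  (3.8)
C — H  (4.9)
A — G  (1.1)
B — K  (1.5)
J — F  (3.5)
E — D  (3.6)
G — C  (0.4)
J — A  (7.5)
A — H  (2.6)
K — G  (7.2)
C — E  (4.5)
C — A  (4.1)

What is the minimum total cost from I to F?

Settle nodes by increasing distance from I:
I: 0
D: 6.4  (via I)
C: 6.9  (via D)
G: 7.3  (via C)
K: 8.1  (via I)
A: 8.4  (via G)
F: 9.4  (via G)
Shortest route: I → D → C → G → F = 9.4.

9.4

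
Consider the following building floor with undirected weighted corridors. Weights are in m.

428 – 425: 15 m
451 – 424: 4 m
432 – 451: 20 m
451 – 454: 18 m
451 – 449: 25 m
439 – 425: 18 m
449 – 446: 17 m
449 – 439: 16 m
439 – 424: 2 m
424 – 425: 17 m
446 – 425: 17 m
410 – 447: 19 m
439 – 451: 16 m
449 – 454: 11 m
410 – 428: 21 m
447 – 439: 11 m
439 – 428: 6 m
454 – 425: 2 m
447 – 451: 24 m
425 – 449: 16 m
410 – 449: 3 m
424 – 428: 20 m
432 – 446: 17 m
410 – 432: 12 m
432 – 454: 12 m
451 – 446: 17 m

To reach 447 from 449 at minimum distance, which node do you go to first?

410

Enumerating some paths:
449 - 410 - 428 - 439 - 447: 3+21+6+11 = 41
449 - 451 - 424 - 439 - 447: 25+4+2+11 = 42
449 - 439 - 447: 16+11 = 27
449 - 410 - 447: 3+19 = 22
Cheapest is 449 - 410 - 447 at 22 m.
So from 449 the first move is to 410.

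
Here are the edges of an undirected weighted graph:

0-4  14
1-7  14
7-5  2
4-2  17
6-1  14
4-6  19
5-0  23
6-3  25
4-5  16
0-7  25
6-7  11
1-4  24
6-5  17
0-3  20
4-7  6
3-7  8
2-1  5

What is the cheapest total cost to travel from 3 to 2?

27

Compare a few routes:
3 → 7 → 6 → 1 → 2: 8+11+14+5 = 38
3 → 7 → 4 → 2: 8+6+17 = 31
3 → 7 → 1 → 2: 8+14+5 = 27
The minimum is 27 via 3 → 7 → 1 → 2.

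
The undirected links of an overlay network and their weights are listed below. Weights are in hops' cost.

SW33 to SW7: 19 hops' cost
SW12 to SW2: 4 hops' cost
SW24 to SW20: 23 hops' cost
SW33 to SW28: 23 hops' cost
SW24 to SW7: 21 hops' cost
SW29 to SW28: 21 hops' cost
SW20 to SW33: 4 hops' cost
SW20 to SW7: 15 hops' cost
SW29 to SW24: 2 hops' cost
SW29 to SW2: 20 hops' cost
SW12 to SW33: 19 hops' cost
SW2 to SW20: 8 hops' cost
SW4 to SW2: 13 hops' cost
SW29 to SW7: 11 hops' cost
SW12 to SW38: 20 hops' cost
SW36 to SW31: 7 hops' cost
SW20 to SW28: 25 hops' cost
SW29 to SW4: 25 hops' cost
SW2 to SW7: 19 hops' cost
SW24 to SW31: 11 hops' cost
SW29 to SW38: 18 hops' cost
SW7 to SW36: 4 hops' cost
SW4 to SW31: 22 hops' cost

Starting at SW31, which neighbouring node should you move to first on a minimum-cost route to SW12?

SW36

Compare a few routes:
SW31–SW36–SW7–SW2–SW12: 7+4+19+4 = 34
SW31–SW24–SW29–SW2–SW12: 11+2+20+4 = 37
The minimum is 34 hops' cost via SW31–SW36–SW7–SW2–SW12.
So from SW31 the first move is to SW36.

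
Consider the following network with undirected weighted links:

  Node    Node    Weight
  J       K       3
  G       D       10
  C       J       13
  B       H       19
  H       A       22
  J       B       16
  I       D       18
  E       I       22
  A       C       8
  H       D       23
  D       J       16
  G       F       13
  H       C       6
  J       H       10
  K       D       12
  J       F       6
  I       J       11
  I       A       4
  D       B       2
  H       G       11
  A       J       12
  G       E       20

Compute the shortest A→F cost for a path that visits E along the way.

59

Shortest A→E: A–I–E = 26
Shortest E→F: E–G–F = 33
Total via E: 26 + 33 = 59.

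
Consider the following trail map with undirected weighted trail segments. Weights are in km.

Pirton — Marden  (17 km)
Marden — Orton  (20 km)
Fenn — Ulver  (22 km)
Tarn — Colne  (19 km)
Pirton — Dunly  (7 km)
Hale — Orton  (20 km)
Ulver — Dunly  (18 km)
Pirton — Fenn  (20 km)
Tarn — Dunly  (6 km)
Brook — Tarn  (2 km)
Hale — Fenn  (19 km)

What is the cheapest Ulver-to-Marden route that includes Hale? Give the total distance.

81 km

Shortest Ulver→Hale: Ulver–Fenn–Hale = 41
Best Hale to Marden: Hale–Orton–Marden costing 40
Total via Hale: 41 + 40 = 81 km.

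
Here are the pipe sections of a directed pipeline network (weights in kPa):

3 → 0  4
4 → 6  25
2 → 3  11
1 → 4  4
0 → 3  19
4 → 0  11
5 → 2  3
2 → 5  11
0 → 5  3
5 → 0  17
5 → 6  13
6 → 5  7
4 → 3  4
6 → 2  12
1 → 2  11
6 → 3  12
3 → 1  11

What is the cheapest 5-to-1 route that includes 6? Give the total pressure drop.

36 kPa

Best 5 to 6: 5 → 6 costing 13
Shortest 6→1: 6 → 3 → 1 = 23
Total via 6: 13 + 23 = 36 kPa.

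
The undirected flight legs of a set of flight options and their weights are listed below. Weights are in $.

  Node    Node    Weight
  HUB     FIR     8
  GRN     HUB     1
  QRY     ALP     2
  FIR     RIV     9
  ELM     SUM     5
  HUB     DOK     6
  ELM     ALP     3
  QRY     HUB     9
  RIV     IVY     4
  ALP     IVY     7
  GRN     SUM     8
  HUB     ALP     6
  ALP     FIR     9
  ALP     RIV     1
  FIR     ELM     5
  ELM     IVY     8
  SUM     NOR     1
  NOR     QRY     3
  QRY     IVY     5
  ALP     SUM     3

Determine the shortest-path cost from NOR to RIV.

Running Dijkstra from NOR:
NOR: 0
SUM: 1  (via NOR)
QRY: 3  (via NOR)
ALP: 4  (via SUM)
RIV: 5  (via ALP)
Shortest route: NOR → SUM → ALP → RIV = $5.

$5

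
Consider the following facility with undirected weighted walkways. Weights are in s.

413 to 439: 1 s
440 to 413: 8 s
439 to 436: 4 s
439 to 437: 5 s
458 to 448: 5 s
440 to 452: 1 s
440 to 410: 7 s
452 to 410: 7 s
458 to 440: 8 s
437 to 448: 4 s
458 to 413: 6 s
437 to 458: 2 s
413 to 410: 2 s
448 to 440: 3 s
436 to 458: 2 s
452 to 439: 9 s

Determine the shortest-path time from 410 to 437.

Settle nodes by increasing distance from 410:
410: 0
413: 2  (via 410)
439: 3  (via 413)
436: 7  (via 439)
440: 7  (via 410)
452: 7  (via 410)
458: 8  (via 413)
437: 8  (via 439)
Shortest route: 410–413–439–437 = 8 s.

8 s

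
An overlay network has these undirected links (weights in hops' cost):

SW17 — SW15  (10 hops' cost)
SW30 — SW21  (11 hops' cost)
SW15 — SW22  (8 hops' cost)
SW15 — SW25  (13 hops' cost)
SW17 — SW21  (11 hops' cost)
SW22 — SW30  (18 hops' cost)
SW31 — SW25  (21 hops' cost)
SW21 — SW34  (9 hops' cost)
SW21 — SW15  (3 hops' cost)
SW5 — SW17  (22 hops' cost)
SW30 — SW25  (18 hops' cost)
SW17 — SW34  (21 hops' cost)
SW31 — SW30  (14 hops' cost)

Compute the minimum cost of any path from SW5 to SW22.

Candidate routes:
SW5–SW17–SW21–SW30–SW22: 22+11+11+18 = 62
SW5–SW17–SW34–SW21–SW15–SW22: 22+21+9+3+8 = 63
SW5–SW17–SW21–SW15–SW22: 22+11+3+8 = 44
SW5–SW17–SW15–SW22: 22+10+8 = 40
The minimum is 40 hops' cost via SW5–SW17–SW15–SW22.

40 hops' cost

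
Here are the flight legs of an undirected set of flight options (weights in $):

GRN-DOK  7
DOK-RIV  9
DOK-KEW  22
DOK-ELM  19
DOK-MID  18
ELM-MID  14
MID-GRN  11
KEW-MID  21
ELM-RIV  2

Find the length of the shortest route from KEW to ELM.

$33

Compare a few routes:
KEW–MID–DOK–RIV–ELM: 21+18+9+2 = 50
KEW–DOK–ELM: 22+19 = 41
KEW–MID–ELM: 21+14 = 35
KEW–DOK–RIV–ELM: 22+9+2 = 33
The minimum is $33 via KEW–DOK–RIV–ELM.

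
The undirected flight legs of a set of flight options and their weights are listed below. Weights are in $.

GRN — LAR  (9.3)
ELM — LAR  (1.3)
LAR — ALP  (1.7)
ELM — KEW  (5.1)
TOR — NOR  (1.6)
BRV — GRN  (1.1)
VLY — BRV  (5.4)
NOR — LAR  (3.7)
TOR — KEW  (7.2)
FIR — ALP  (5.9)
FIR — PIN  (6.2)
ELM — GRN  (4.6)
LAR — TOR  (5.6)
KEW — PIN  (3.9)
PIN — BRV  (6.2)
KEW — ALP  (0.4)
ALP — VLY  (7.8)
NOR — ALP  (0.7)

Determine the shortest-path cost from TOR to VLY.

$10.1

Running Dijkstra from TOR:
TOR: 0
NOR: 1.6  (via TOR)
ALP: 2.3  (via NOR)
KEW: 2.7  (via ALP)
LAR: 4  (via ALP)
ELM: 5.3  (via LAR)
PIN: 6.6  (via KEW)
FIR: 8.2  (via ALP)
GRN: 9.9  (via ELM)
VLY: 10.1  (via ALP)
Shortest route: TOR → NOR → ALP → VLY = $10.1.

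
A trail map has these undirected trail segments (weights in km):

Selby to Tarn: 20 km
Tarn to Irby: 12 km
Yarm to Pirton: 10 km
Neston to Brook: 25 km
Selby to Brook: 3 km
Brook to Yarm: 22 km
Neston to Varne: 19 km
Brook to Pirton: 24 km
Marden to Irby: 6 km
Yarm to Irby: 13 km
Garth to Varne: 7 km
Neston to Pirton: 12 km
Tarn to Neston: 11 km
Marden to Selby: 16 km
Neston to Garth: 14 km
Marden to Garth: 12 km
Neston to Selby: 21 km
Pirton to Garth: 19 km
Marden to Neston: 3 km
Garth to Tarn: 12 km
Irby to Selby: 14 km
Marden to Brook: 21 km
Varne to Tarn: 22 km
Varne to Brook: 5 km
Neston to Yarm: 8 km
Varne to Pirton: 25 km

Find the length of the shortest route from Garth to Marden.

Candidate routes:
Garth–Marden: 12 = 12
Garth–Neston–Marden: 14+3 = 17
Cheapest is Garth–Marden at 12 km.

12 km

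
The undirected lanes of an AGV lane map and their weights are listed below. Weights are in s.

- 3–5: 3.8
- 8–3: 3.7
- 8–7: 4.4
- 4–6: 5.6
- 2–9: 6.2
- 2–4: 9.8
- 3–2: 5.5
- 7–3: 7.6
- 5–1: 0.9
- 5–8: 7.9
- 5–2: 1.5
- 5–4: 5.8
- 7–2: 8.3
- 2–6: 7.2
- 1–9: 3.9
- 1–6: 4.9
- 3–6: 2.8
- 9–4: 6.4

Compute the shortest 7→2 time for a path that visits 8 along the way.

13.4 s

Shortest 7→8: 7 → 8 = 4.4
Best 8 to 2: 8 → 3 → 5 → 2 costing 9
Total via 8: 4.4 + 9 = 13.4 s.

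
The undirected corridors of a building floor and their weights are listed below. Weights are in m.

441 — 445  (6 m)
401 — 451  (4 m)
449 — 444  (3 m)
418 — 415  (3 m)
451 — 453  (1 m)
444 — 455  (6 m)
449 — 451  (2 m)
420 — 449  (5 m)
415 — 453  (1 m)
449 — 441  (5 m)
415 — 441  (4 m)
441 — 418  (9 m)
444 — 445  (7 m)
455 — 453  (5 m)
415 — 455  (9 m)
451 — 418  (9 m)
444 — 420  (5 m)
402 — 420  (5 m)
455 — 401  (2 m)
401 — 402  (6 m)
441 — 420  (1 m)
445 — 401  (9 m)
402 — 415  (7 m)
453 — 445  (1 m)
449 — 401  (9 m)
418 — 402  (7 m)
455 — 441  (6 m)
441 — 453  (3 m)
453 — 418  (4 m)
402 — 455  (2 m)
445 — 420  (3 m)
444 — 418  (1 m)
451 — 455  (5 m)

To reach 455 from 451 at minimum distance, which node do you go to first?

455

Candidate routes:
451 → 455: 5 = 5
451 → 401 → 455: 4+2 = 6
The minimum is 5 m via 451 → 455.
So from 451 the first move is to 455.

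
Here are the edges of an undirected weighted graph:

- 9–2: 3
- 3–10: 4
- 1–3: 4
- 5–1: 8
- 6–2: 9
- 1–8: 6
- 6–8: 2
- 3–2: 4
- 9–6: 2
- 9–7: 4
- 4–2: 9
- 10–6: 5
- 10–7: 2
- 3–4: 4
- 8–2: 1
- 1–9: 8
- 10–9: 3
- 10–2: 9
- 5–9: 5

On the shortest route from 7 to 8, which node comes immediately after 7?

9

Compare a few routes:
7 - 9 - 6 - 8: 4+2+2 = 8
7 - 10 - 6 - 8: 2+5+2 = 9
The minimum is 8 via 7 - 9 - 6 - 8.
So from 7 the first move is to 9.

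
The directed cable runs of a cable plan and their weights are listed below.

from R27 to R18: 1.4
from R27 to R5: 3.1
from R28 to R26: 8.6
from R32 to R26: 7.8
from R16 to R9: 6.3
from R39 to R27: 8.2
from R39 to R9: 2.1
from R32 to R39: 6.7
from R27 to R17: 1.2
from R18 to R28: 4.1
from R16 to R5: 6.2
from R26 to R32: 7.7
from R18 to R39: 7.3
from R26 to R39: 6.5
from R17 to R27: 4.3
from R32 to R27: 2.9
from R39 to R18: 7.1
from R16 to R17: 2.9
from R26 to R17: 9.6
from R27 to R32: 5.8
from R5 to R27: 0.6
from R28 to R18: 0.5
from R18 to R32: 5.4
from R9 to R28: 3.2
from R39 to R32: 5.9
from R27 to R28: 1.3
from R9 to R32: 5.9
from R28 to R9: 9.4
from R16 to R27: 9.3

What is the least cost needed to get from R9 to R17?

10

Shortest distances from R9:
R9: 0
R28: 3.2  (via R9)
R18: 3.7  (via R28)
R32: 5.9  (via R9)
R27: 8.8  (via R32)
R17: 10  (via R27)
Shortest route: R9–R32–R27–R17 = 10.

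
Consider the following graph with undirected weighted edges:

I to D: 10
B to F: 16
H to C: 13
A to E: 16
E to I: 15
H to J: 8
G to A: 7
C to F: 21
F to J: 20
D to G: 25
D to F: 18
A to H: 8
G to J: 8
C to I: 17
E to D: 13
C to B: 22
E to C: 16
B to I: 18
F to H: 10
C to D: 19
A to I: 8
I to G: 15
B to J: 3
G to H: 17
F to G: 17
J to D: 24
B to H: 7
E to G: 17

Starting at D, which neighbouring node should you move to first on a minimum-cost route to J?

Compare a few routes:
D–I–B–J: 10+18+3 = 31
D–J: 24 = 24
The minimum is 24 via D–J.
So from D the first move is to J.

J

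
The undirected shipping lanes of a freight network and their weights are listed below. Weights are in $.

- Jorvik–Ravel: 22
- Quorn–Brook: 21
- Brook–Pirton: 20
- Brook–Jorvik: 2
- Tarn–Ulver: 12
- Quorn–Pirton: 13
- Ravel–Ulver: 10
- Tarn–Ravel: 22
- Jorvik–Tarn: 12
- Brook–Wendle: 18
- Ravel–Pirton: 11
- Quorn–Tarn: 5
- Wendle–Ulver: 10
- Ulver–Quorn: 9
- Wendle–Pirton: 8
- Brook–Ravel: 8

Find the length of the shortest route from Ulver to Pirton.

Enumerating some paths:
Ulver → Quorn → Pirton: 9+13 = 22
Ulver → Wendle → Pirton: 10+8 = 18
Ulver → Ravel → Pirton: 10+11 = 21
The minimum is $18 via Ulver → Wendle → Pirton.

$18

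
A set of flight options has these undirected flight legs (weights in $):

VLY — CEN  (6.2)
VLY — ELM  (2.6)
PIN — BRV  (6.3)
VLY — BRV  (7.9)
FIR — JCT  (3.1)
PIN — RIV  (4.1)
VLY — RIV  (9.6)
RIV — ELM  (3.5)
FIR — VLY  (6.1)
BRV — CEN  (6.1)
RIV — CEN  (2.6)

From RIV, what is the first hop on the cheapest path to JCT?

ELM

Compare a few routes:
RIV–CEN–VLY–FIR–JCT: 2.6+6.2+6.1+3.1 = 18
RIV–VLY–FIR–JCT: 9.6+6.1+3.1 = 18.8
RIV–ELM–VLY–FIR–JCT: 3.5+2.6+6.1+3.1 = 15.3
Cheapest is RIV–ELM–VLY–FIR–JCT at $15.3.
So from RIV the first move is to ELM.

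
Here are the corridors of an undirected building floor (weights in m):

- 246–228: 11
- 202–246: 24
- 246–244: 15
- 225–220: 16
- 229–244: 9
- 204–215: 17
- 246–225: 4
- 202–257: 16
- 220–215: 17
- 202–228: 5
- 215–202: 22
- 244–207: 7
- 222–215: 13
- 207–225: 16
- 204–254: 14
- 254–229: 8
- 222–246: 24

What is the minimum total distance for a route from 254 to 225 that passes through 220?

Shortest 254→220: 254–204–215–220 = 48
Shortest 220→225: 220–225 = 16
Total via 220: 48 + 16 = 64 m.

64 m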